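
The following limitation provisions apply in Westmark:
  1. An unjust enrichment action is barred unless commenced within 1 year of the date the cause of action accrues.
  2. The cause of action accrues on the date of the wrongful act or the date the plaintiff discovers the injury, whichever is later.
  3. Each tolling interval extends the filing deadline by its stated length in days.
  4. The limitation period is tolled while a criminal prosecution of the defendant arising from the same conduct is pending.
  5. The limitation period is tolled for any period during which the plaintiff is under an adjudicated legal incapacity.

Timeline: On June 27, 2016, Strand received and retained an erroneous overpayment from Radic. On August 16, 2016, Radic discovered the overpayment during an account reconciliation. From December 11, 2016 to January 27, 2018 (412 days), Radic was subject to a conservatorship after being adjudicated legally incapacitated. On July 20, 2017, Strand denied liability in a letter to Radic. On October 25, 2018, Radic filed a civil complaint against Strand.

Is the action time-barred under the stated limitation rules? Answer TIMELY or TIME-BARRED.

TIME-BARRED

Taking the later of the act (June 27, 2016) and discovery (August 16, 2016), the claim accrued on August 16, 2016.
Adding the 1 year base period to August 16, 2016 gives a deadline of August 16, 2017, before any tolling.
The period was tolled for 412 days by the plaintiff's legal incapacity (December 11, 2016 to January 27, 2018), pushing the deadline to October 2, 2018.
Nothing else in the chronology tolls or restarts the period.
The October 25, 2018 filing falls after the October 2, 2018 deadline; the claim is time-barred.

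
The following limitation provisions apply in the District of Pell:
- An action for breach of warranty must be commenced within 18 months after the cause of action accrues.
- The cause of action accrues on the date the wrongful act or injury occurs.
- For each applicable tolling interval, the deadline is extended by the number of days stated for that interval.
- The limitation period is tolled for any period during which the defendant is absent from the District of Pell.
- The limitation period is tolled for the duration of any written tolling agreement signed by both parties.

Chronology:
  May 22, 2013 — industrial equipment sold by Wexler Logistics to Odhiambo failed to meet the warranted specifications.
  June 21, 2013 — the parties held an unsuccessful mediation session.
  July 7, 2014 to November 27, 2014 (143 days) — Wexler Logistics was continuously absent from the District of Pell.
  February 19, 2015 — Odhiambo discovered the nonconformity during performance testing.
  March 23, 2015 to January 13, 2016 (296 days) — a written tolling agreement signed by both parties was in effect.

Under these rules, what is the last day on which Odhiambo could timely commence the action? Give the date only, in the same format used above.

Accrual is governed by the date of the act, so the period began to run on May 22, 2013; the later discovery on February 19, 2015 is irrelevant under the stated rule.
18 months from May 22, 2013 is November 22, 2014.
The period was tolled for 143 days by the defendant's absence from the jurisdiction (July 7, 2014 to November 27, 2014), pushing the deadline to April 14, 2015.
Because the written tolling agreement ran from March 23, 2015 to January 13, 2016, the deadline is extended by 296 days to February 4, 2016.
None of the other events listed affects the running of the period under the stated rules.

February 4, 2016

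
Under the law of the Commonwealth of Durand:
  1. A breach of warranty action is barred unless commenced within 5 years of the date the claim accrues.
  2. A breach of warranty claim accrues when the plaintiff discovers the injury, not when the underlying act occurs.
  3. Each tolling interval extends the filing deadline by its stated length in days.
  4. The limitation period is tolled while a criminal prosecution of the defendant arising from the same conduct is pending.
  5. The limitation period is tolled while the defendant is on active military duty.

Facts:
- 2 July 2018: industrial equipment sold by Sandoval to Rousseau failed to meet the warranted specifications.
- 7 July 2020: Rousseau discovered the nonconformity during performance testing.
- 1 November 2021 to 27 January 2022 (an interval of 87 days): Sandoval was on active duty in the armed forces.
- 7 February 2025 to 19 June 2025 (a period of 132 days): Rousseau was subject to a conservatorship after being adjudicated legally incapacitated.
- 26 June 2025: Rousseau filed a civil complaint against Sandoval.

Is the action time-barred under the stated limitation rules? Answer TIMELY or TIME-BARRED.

Under the discovery rule, the claim accrued on 7 July 2020, when Rousseau discovered the injury — not on the 2 July 2018 date of the underlying act.
The untolled deadline — 5 years after 7 July 2020 — is 7 July 2025.
The defendant's active military service from 1 November 2021 to 27 January 2022 tolled the period for 87 days, extending the deadline to 2 October 2025.
Although the plaintiff's incapacity ran from 7 February 2025 to 19 June 2025, the stated rules do not make that a tolling event, so it is disregarded.
The 26 June 2025 filing precedes the 2 October 2025 deadline; the claim is timely.

TIMELY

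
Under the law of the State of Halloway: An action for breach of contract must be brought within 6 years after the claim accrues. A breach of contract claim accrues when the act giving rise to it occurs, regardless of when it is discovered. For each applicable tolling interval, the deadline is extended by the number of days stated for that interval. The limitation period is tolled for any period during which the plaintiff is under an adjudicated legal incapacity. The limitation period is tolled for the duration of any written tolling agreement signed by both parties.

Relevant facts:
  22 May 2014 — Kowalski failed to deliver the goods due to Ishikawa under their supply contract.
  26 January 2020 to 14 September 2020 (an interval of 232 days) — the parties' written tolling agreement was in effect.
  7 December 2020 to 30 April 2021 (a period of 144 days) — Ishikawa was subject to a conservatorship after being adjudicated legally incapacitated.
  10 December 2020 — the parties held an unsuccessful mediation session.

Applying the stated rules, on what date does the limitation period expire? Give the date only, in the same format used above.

The limitation period began to run on 22 May 2014.
6 years from 22 May 2014 is 22 May 2020.
The period was tolled for 232 days by the written tolling agreement (26 January 2020 to 14 September 2020), pushing the deadline to 9 January 2021.
Because the plaintiff's legal incapacity ran from 7 December 2020 to 30 April 2021, the deadline is extended by 144 days to 2 June 2021.
None of the other events listed affects the running of the period under the stated rules.

2 June 2021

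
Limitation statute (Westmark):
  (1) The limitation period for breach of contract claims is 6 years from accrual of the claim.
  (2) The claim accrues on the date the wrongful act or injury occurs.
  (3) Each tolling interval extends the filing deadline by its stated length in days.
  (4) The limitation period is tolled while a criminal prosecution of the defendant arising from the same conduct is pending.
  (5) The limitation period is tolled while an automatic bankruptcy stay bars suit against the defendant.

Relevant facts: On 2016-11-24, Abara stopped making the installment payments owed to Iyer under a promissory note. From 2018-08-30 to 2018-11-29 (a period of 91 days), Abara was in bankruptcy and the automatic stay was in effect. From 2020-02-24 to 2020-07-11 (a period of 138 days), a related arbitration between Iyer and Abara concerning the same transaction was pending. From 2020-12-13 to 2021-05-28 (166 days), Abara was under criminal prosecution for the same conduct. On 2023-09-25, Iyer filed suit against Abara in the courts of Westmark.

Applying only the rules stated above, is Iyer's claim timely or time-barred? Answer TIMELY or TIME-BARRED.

TIME-BARRED

The claim accrued on 2016-11-24, the date of the act.
6 years from 2016-11-24 is 2022-11-24.
Because the automatic bankruptcy stay ran from 2018-08-30 to 2018-11-29, the deadline is extended by 91 days to 2023-02-23.
The period was tolled for 166 days by the pending criminal prosecution (2020-12-13 to 2021-05-28), pushing the deadline to 2023-08-08.
Although a pending arbitration ran from 2020-02-24 to 2020-07-11, the stated rules do not make that a tolling event, so it is disregarded.
Iyer filed on 2023-09-25, after the 2023-08-08 deadline, so the action is time-barred.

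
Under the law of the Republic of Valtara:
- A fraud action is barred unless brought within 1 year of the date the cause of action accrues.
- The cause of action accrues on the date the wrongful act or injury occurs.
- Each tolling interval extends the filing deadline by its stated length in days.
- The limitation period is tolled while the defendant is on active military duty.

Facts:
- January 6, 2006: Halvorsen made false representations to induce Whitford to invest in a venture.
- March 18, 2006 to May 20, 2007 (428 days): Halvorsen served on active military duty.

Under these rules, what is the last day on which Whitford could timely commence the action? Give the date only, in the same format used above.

March 9, 2008

The cause of action accrued on January 6, 2006, the date of the act.
The untolled deadline — 1 year after January 6, 2006 — is January 6, 2007.
The period was tolled for 428 days by the defendant's active military service (March 18, 2006 to May 20, 2007), pushing the deadline to March 9, 2008.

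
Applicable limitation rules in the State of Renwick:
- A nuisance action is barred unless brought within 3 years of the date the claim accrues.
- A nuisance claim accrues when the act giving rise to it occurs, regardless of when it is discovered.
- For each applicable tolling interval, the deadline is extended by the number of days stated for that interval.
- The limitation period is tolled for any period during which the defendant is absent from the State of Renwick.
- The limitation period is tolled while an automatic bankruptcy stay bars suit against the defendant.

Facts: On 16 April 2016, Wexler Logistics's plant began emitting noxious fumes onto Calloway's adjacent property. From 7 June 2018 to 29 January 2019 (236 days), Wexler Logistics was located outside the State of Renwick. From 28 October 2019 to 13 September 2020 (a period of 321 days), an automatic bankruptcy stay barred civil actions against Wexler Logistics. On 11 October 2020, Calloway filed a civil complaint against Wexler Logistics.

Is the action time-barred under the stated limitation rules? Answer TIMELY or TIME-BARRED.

The claim accrued on 16 April 2016, the date of the act.
Adding the 3 years base period to 16 April 2016 gives a deadline of 16 April 2019, before any tolling.
The defendant's absence from the jurisdiction from 7 June 2018 to 29 January 2019 tolled the period for 236 days, extending the deadline to 8 December 2019.
The automatic bankruptcy stay from 28 October 2019 to 13 September 2020 tolled the period for 321 days, extending the deadline to 24 October 2020.
Filing on 11 October 2020 beat the 24 October 2020 deadline — the action is timely.

TIMELY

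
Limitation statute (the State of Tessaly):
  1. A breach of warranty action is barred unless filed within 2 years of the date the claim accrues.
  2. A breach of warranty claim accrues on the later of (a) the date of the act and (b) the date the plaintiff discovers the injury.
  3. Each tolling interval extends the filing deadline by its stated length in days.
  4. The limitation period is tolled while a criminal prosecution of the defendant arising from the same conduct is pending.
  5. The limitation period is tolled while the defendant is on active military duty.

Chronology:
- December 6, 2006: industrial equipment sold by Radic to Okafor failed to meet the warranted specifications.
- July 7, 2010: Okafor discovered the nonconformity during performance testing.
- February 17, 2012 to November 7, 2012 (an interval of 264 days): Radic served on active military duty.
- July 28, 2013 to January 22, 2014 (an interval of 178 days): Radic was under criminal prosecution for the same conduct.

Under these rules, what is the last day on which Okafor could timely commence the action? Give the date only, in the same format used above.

March 28, 2013

The claim accrued on July 7, 2010 — the later of the December 6, 2006 act and the July 7, 2010 discovery.
Adding the 2 years base period to July 7, 2010 gives a deadline of July 7, 2012, before any tolling.
Because the defendant's active military service ran from February 17, 2012 to November 7, 2012, the deadline is extended by 264 days to March 28, 2013.
The pending criminal prosecution starting July 28, 2013 came too late — the period had run on March 28, 2013 — and so does not extend the deadline.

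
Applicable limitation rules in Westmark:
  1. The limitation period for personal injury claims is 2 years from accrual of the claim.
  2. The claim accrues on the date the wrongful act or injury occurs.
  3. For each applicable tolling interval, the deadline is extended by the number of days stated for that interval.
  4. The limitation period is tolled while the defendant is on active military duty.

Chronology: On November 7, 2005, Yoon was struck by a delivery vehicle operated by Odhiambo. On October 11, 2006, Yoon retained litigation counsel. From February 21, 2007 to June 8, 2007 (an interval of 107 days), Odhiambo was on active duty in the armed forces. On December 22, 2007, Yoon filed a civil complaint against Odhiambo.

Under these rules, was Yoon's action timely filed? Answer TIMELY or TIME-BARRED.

The claim accrued on November 7, 2005, the date of the act.
2 years from November 7, 2005 is November 7, 2007.
The period was tolled for 107 days by the defendant's active military service (February 21, 2007 to June 8, 2007), pushing the deadline to February 22, 2008.
None of the other events listed affects the running of the period under the stated rules.
Filing on December 22, 2007 beat the February 22, 2008 deadline — the action is timely.

TIMELY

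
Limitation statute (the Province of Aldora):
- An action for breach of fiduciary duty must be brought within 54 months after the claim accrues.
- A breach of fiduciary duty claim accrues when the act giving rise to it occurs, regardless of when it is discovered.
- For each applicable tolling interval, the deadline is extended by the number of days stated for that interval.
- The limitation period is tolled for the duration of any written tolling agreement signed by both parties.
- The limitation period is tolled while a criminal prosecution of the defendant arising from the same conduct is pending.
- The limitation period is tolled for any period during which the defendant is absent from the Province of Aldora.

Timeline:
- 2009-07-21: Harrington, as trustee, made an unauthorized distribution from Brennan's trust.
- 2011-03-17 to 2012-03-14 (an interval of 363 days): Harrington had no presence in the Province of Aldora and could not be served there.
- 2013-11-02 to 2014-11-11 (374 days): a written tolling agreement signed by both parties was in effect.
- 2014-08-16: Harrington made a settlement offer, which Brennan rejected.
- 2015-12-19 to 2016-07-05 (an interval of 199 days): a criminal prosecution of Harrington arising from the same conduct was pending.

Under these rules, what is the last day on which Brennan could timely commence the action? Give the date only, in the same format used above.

2016-08-14

The limitation period began to run on 2009-07-21.
54 months from 2009-07-21 is 2014-01-21.
The period was tolled for 363 days by the defendant's absence from the jurisdiction (2011-03-17 to 2012-03-14), pushing the deadline to 2015-01-19.
The written tolling agreement from 2013-11-02 to 2014-11-11 tolled the period for 374 days, extending the deadline to 2016-01-28.
Because the pending criminal prosecution ran from 2015-12-19 to 2016-07-05, the deadline is extended by 199 days to 2016-08-14.
None of the other events listed affects the running of the period under the stated rules.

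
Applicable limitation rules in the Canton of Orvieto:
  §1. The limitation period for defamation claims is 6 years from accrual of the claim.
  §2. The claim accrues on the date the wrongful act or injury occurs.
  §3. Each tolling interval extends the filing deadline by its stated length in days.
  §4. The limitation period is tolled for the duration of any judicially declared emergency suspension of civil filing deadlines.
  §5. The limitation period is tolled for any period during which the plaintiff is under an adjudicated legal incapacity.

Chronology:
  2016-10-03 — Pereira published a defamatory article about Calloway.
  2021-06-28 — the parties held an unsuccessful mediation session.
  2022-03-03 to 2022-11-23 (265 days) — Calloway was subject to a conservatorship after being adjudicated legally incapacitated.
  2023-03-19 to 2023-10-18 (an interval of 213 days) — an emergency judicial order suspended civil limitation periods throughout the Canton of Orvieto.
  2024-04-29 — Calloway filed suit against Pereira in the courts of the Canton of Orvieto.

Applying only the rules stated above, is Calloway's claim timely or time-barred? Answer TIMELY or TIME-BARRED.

TIME-BARRED

The limitation period began to run on 2016-10-03.
6 years from 2016-10-03 is 2022-10-03.
The period was tolled for 265 days by the plaintiff's legal incapacity (2022-03-03 to 2022-11-23), pushing the deadline to 2023-06-25.
Because the emergency suspension of filing deadlines ran from 2023-03-19 to 2023-10-18, the deadline is extended by 213 days to 2024-01-24.
None of the other events listed affects the running of the period under the stated rules.
Calloway filed on 2024-04-29, after the 2024-01-24 deadline, so the action is time-barred.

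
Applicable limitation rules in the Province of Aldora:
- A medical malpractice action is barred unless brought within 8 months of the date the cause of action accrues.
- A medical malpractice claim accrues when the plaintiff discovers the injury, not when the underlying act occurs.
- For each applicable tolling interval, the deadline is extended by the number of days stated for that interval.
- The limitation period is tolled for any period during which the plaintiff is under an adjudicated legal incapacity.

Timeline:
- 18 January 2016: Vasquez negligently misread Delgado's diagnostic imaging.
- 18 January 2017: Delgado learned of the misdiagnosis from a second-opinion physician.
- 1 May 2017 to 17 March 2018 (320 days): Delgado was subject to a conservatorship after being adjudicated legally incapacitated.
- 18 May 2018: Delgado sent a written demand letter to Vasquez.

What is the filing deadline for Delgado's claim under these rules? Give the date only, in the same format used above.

4 August 2018

Accrual is tied to discovery, so the period began on 18 January 2017 rather than on 18 January 2016 when the act occurred.
Adding the 8 months base period to 18 January 2017 gives a deadline of 18 September 2017, before any tolling.
The period was tolled for 320 days by the plaintiff's legal incapacity (1 May 2017 to 17 March 2018), pushing the deadline to 4 August 2018.
The other events in the timeline have no effect on the limitation period under the stated rules.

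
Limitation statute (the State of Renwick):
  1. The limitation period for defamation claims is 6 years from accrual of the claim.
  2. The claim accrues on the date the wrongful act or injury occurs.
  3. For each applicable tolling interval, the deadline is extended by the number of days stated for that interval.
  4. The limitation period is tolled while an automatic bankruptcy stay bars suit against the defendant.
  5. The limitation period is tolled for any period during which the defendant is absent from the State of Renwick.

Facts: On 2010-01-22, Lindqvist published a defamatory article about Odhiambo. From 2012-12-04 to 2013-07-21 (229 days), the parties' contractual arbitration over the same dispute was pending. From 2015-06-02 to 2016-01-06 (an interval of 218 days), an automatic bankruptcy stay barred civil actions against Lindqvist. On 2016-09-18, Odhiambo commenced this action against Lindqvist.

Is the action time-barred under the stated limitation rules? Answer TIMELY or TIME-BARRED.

TIME-BARRED

The limitation period began to run on 2010-01-22.
Adding the 6 years base period to 2010-01-22 gives a deadline of 2016-01-22, before any tolling.
Because the automatic bankruptcy stay ran from 2015-06-02 to 2016-01-06, the deadline is extended by 218 days to 2016-08-27.
No stated provision tolls the period for a pending arbitration, so the interval from 2012-12-04 to 2013-07-21 has no effect on the deadline.
Odhiambo filed on 2016-09-18, after the 2016-08-27 deadline, so the action is time-barred.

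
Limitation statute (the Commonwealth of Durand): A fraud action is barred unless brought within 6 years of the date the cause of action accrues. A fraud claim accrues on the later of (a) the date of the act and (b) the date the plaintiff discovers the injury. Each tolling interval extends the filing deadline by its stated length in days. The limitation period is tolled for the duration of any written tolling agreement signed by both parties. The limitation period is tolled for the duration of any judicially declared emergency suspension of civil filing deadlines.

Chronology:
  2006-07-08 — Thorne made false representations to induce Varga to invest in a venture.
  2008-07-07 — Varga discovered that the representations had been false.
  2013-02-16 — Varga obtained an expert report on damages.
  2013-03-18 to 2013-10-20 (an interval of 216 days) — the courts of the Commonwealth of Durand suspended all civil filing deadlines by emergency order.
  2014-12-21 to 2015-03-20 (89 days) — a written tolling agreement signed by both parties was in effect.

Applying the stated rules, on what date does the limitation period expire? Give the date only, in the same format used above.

Because discovery on 2008-07-07 post-dates the 2006-07-08 act, accrual under the later-of rule falls on 2008-07-07.
6 years from 2008-07-07 is 2014-07-07.
Because the emergency suspension of filing deadlines ran from 2013-03-18 to 2013-10-20, the deadline is extended by 216 days to 2015-02-08.
The written tolling agreement from 2014-12-21 to 2015-03-20 tolled the period for 89 days, extending the deadline to 2015-05-08.
Nothing else in the chronology tolls or restarts the period.

2015-05-08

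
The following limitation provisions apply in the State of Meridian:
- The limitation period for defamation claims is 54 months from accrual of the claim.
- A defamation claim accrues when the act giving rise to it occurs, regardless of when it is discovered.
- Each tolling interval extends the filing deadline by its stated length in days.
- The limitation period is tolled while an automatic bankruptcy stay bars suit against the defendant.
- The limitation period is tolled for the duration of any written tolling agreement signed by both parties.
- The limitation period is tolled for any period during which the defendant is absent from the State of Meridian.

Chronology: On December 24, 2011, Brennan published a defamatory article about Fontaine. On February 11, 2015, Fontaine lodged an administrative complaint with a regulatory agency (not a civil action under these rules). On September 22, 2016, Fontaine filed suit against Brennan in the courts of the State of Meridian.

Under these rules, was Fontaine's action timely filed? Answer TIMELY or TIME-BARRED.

TIME-BARRED

The limitation period began to run on December 24, 2011.
54 months from December 24, 2011 is June 24, 2016.
Nothing else in the chronology tolls or restarts the period.
The September 22, 2016 filing falls after the June 24, 2016 deadline; the claim is time-barred.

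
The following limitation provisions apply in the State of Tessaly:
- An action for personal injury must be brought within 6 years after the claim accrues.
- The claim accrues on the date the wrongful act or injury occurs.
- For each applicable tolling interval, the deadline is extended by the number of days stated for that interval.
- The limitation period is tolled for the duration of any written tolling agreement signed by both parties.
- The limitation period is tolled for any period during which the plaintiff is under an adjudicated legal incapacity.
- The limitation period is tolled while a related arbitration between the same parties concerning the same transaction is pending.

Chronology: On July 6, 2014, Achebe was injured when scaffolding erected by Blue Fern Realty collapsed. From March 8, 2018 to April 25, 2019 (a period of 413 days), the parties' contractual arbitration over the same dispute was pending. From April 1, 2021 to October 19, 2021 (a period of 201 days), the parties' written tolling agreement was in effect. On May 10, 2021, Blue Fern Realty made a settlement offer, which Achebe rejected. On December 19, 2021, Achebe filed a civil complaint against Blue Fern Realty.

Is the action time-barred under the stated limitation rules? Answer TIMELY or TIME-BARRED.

The claim accrued on July 6, 2014, when the wrongful act occurred.
The untolled deadline — 6 years after July 6, 2014 — is July 6, 2020.
The period was tolled for 413 days by the pending related arbitration (March 8, 2018 to April 25, 2019), pushing the deadline to August 23, 2021.
The period was tolled for 201 days by the written tolling agreement (April 1, 2021 to October 19, 2021), pushing the deadline to March 12, 2022.
None of the other events listed affects the running of the period under the stated rules.
Filing on December 19, 2021 beat the March 12, 2022 deadline — the action is timely.

TIMELY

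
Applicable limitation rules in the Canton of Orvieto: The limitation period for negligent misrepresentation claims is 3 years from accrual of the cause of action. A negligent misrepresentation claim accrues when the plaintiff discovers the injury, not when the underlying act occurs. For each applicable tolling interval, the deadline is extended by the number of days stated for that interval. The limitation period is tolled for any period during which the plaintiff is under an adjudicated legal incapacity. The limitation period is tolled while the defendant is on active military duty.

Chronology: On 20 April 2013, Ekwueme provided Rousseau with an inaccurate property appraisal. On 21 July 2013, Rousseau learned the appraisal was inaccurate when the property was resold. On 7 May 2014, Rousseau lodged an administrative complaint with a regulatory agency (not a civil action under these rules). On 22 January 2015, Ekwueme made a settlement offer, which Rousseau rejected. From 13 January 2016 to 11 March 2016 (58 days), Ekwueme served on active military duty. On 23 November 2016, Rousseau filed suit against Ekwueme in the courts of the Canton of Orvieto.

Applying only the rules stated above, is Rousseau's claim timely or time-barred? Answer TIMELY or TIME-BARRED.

TIME-BARRED

Under the discovery rule, the claim accrued on 21 July 2013, when Rousseau discovered the injury — not on the 20 April 2013 date of the underlying act.
Adding the 3 years base period to 21 July 2013 gives a deadline of 21 July 2016, before any tolling.
The defendant's active military service from 13 January 2016 to 11 March 2016 tolled the period for 58 days, extending the deadline to 17 September 2016.
Nothing else in the chronology tolls or restarts the period.
Filing on 23 November 2016 missed the 17 September 2016 deadline — the action is time-barred.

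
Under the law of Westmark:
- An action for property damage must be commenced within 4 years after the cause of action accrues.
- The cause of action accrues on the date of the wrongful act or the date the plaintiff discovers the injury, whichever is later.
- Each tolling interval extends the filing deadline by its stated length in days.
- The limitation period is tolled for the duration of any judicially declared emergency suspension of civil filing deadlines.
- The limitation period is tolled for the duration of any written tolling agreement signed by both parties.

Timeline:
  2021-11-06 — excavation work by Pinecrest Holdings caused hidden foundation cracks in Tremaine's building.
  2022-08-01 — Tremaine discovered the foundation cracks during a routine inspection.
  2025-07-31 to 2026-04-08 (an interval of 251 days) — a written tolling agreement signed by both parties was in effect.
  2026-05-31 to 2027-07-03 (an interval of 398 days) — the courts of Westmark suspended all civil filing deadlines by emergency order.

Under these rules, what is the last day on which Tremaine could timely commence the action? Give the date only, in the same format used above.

Because discovery on 2022-08-01 post-dates the 2021-11-06 act, accrual under the later-of rule falls on 2022-08-01.
4 years from 2022-08-01 is 2026-08-01.
The period was tolled for 251 days by the written tolling agreement (2025-07-31 to 2026-04-08), pushing the deadline to 2027-04-09.
Because the emergency suspension of filing deadlines ran from 2026-05-31 to 2027-07-03, the deadline is extended by 398 days to 2028-05-11.

2028-05-11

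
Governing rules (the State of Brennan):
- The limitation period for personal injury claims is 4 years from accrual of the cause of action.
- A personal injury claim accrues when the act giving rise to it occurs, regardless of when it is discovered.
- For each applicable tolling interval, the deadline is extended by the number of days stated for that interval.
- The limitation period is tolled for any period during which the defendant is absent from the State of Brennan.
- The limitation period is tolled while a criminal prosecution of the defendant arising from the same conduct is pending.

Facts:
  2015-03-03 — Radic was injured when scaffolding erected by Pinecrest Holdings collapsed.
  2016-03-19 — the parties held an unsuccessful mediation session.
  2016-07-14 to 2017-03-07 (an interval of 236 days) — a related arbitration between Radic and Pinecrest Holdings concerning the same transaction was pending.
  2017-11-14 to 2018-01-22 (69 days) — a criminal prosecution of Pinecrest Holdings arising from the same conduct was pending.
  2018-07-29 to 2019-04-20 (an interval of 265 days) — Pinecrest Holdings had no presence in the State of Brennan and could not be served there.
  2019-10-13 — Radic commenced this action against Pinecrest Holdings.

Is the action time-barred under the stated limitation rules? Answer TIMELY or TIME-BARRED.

TIMELY

The claim accrued on 2015-03-03, when the wrongful act occurred.
The untolled deadline — 4 years after 2015-03-03 — is 2019-03-03.
The period was tolled for 69 days by the pending criminal prosecution (2017-11-14 to 2018-01-22), pushing the deadline to 2019-05-11.
The defendant's absence from the jurisdiction from 2018-07-29 to 2019-04-20 tolled the period for 265 days, extending the deadline to 2020-01-31.
No stated provision tolls the period for a pending arbitration, so the interval from 2016-07-14 to 2017-03-07 has no effect on the deadline.
Nothing else in the chronology tolls or restarts the period.
Filing on 2019-10-13 beat the 2020-01-31 deadline — the action is timely.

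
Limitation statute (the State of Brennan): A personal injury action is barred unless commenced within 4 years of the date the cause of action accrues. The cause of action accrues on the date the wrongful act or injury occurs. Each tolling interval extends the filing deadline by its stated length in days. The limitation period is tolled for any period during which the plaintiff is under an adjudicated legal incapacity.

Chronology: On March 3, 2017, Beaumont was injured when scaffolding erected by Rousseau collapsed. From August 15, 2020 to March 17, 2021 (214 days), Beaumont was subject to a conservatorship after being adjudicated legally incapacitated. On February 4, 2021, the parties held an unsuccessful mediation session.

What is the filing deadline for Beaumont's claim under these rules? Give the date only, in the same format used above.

October 3, 2021

The claim accrued on March 3, 2017, when the wrongful act occurred.
4 years from March 3, 2017 is March 3, 2021.
Because the plaintiff's legal incapacity ran from August 15, 2020 to March 17, 2021, the deadline is extended by 214 days to October 3, 2021.
The other events in the timeline have no effect on the limitation period under the stated rules.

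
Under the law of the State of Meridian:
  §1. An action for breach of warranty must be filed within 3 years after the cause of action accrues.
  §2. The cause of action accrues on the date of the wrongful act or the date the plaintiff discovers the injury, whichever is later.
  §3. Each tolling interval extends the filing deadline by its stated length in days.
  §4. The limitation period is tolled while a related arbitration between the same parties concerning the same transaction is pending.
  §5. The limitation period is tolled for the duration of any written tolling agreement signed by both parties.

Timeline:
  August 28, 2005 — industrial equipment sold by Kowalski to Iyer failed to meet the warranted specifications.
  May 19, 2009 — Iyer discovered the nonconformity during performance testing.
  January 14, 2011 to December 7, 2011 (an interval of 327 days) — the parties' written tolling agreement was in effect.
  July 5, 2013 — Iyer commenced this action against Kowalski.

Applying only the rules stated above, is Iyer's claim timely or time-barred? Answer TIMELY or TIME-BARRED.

TIME-BARRED

Because discovery on May 19, 2009 post-dates the August 28, 2005 act, accrual under the later-of rule falls on May 19, 2009.
Adding the 3 years base period to May 19, 2009 gives a deadline of May 19, 2012, before any tolling.
The period was tolled for 327 days by the written tolling agreement (January 14, 2011 to December 7, 2011), pushing the deadline to April 11, 2013.
The July 5, 2013 filing falls after the April 11, 2013 deadline; the claim is time-barred.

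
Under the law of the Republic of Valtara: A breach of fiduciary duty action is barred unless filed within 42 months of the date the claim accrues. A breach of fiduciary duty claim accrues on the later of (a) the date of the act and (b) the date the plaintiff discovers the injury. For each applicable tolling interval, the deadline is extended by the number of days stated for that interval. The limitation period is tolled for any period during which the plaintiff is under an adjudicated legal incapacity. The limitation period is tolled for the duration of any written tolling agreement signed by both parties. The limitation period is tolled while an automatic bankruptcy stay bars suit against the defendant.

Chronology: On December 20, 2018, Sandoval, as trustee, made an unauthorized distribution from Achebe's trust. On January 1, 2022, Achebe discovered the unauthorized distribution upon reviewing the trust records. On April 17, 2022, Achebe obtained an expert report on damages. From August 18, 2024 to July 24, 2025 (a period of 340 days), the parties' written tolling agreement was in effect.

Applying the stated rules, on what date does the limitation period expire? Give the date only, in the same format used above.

June 6, 2026

Taking the later of the act (December 20, 2018) and discovery (January 1, 2022), the claim accrued on January 1, 2022.
Adding the 42 months base period to January 1, 2022 gives a deadline of July 1, 2025, before any tolling.
Because the written tolling agreement ran from August 18, 2024 to July 24, 2025, the deadline is extended by 340 days to June 6, 2026.
None of the other events listed affects the running of the period under the stated rules.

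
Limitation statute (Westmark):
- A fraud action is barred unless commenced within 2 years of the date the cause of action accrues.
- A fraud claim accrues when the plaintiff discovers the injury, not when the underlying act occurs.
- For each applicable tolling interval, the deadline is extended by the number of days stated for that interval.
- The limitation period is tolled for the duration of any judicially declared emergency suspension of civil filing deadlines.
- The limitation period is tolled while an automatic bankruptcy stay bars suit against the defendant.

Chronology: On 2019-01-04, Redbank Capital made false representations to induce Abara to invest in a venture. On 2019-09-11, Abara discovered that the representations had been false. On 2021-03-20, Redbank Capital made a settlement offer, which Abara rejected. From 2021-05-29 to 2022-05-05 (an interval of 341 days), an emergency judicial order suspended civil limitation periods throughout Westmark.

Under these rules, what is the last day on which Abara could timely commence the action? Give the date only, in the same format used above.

Accrual is tied to discovery, so the period began on 2019-09-11 rather than on 2019-01-04 when the act occurred.
The untolled deadline — 2 years after 2019-09-11 — is 2021-09-11.
The period was tolled for 341 days by the emergency suspension of filing deadlines (2021-05-29 to 2022-05-05), pushing the deadline to 2022-08-18.
The other events in the timeline have no effect on the limitation period under the stated rules.

2022-08-18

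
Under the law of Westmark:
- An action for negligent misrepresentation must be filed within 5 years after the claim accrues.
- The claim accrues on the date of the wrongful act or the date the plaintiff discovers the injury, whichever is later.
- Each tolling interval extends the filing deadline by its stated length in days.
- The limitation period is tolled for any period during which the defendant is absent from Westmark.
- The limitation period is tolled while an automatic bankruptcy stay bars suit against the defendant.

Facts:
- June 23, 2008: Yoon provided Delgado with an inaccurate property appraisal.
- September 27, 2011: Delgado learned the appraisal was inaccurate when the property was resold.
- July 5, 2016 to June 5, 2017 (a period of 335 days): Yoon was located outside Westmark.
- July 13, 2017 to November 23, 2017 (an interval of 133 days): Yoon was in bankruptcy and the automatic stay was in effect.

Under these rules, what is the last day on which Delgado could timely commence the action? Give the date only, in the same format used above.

The claim accrued on September 27, 2011 — the later of the June 23, 2008 act and the September 27, 2011 discovery.
Adding the 5 years base period to September 27, 2011 gives a deadline of September 27, 2016, before any tolling.
The defendant's absence from the jurisdiction from July 5, 2016 to June 5, 2017 tolled the period for 335 days, extending the deadline to August 28, 2017.
The automatic bankruptcy stay from July 13, 2017 to November 23, 2017 tolled the period for 133 days, extending the deadline to January 8, 2018.

January 8, 2018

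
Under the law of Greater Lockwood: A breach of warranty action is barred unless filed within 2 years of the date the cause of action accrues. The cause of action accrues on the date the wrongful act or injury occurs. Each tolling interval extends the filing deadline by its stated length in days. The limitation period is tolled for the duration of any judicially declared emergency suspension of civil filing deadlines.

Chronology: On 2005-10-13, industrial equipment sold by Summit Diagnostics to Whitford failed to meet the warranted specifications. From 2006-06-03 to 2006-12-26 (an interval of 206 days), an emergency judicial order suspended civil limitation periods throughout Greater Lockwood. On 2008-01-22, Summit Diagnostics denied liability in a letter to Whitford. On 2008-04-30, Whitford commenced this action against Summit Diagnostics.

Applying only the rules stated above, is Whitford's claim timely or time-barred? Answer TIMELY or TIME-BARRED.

The claim accrued on 2005-10-13, when the wrongful act occurred.
The untolled deadline — 2 years after 2005-10-13 — is 2007-10-13.
The emergency suspension of filing deadlines from 2006-06-03 to 2006-12-26 tolled the period for 206 days, extending the deadline to 2008-05-06.
None of the other events listed affects the running of the period under the stated rules.
The 2008-04-30 filing precedes the 2008-05-06 deadline; the claim is timely.

TIMELY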